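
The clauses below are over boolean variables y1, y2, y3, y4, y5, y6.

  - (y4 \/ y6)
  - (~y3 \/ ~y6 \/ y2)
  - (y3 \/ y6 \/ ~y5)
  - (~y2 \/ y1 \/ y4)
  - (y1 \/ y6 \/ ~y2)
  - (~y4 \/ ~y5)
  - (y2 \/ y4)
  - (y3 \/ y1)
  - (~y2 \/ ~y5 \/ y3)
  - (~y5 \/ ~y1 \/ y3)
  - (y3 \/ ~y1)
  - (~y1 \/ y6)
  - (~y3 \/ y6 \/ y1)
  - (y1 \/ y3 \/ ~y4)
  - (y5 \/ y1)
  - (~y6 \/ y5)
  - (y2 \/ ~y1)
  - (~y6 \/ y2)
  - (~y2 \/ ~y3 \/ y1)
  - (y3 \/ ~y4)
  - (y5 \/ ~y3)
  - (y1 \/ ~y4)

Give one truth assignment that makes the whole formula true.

y1=True, y2=True, y3=True, y4=False, y5=True, y6=True

Branch on y1: take y1 = True.
  then y3 is forced to True.
  then y6 is forced to True.
  then y2 is forced to True.
  then y5 is forced to True.
  then y4 is forced to False.
Every clause has at least one true literal under this assignment.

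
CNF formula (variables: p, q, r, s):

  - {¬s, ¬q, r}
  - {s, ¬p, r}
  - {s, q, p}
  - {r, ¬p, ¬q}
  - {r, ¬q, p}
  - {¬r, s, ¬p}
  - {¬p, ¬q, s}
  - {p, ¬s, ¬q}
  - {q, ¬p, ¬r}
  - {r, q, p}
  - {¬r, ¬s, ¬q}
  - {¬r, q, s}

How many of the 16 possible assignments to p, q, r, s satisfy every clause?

3

The models are:
  p=0 q=0 r=1 s=1
  p=0 q=1 r=1 s=0
  p=1 q=0 r=0 s=1
That's 3 in total.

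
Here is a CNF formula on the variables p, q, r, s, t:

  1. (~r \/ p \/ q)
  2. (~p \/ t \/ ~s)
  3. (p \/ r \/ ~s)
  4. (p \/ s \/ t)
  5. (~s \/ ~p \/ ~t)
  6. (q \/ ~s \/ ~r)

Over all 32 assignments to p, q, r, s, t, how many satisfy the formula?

13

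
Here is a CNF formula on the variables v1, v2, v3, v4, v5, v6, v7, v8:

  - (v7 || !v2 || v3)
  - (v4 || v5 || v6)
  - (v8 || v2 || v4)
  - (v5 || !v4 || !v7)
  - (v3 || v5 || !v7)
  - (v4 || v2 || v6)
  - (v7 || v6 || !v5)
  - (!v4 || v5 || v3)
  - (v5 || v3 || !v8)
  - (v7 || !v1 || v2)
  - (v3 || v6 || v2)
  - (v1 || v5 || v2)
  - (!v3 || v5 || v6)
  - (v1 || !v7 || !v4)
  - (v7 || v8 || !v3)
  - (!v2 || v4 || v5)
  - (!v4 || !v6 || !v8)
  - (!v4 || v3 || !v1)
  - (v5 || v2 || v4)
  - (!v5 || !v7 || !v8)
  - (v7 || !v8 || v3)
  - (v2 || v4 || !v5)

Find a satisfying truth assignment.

v1 = T, v2 = T, v3 = F, v4 = F, v5 = T, v6 = T, v7 = T, v8 = F

Branch on v1: take v1 = True.
For the remaining variables, v2 = True, v3 = False, v4 = False, v5 = True, v6 = True, v7 = True, v8 = False works.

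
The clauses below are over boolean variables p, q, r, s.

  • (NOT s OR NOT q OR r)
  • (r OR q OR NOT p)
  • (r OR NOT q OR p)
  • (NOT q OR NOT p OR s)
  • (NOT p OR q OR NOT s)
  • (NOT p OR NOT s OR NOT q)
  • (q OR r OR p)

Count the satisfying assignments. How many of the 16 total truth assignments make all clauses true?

5

The models are:
  p=0 q=0 r=1 s=0
  p=0 q=0 r=1 s=1
  p=0 q=1 r=1 s=0
  p=0 q=1 r=1 s=1
  p=1 q=0 r=1 s=0
Count: 5.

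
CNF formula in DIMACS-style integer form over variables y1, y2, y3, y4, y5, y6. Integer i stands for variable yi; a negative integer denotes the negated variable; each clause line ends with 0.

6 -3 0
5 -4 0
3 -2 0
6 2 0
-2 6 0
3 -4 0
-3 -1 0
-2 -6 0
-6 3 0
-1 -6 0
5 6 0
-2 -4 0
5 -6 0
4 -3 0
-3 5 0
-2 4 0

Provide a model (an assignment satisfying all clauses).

y1 = 0, y2 = 0, y3 = 1, y4 = 1, y5 = 1, y6 = 1

Pure literal: y1 appears only negated; assign y1 = False.
Pure literal: y5 appears only positively; assign y5 = True.
Branch on y2: take y2 = False.
  then y6 is forced to True.
  then y3 is forced to True.
  then y4 is forced to True.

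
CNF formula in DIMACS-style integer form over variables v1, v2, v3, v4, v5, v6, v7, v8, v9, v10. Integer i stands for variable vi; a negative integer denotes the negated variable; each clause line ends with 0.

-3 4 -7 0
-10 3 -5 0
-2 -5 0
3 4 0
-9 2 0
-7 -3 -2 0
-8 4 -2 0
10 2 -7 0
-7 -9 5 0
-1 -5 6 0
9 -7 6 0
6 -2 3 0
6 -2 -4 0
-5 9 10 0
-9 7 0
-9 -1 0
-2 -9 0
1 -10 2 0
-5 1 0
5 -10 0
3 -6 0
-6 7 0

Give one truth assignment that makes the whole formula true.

v8 occurs only negated in the remaining clauses — set v8 = False.
Branch on v1: take v1 = True.
  then v9 is forced to False.
The remaining clauses are satisfied by v2 = False, v3 = True, v4 = True, v5 = True, v6 = True, v7 = True, v10 = True.
Every clause has at least one true literal under this assignment.

v1=True, v2=False, v3=True, v4=True, v5=True, v6=True, v7=True, v8=False, v9=False, v10=True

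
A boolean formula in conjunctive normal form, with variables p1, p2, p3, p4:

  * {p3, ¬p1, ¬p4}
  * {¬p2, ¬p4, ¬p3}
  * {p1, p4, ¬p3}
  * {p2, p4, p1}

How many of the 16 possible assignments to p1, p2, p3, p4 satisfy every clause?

Case analysis on p4 and p1:
  p4=T, p1=T: remaining (p2,p3) ∈ {(F,T)} — 1.
  p4=T, p1=F: remaining (p2,p3) ∈ {(F,F); (F,T); (T,F)} — 3.
  p4=F, p1=T: remaining (p2,p3) ∈ {(F,F); (F,T); (T,F); (T,T)} — 4.
  p4=F, p1=F: remaining (p2,p3) ∈ {(T,F)} — 1.
Total: 1 + 3 + 4 + 1 = 9.

9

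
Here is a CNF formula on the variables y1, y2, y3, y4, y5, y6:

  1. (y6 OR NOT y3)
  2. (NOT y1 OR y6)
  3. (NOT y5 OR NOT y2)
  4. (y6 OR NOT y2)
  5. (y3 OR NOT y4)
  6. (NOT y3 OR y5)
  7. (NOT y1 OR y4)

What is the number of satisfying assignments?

8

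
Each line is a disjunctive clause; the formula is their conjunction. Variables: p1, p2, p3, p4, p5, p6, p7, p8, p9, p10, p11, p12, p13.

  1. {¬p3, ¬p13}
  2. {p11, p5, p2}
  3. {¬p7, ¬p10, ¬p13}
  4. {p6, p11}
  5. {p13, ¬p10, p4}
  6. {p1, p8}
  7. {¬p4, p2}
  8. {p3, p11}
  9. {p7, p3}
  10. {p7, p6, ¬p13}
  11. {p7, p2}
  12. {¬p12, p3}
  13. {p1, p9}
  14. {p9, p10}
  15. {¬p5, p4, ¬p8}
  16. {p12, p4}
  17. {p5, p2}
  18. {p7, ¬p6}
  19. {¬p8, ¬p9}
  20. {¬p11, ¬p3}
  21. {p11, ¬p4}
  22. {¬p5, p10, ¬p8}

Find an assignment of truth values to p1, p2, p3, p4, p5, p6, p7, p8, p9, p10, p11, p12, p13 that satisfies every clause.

p1=1, p2=1, p3=0, p4=1, p5=1, p6=0, p7=1, p8=0, p9=1, p10=1, p11=1, p12=0, p13=0

Check each clause:
  1. {¬p3, ¬p13} — ¬p13 is true.
  2. {p11, p5, p2} — p2 is true.
  3. {¬p10, ¬p13, ¬p7} — ¬p13 is true.
  4. {p6, p11} — p11 is true.
  5. {p13, ¬p10, p4} — p4 is true.
  6. {p8, p1} — p1 is true.
  7. {¬p4, p2} — p2 is true.
  8. {p3, p11} — p11 is true.
  9. {p3, p7} — p7 is true.
  10. {p7, p6, ¬p13} — ¬p13 is true.
  11. {p7, p2} — p2 is true.
  12. {¬p12, p3} — ¬p12 is true.
  13. {p1, p9} — p1 is true.
  14. {p10, p9} — p9 is true.
  15. {¬p5, p4, ¬p8} — ¬p8 is true.
  16. {p12, p4} — p4 is true.
  17. {p2, p5} — p2 is true.
  18. {¬p6, p7} — ¬p6 is true.
  19. {¬p8, ¬p9} — ¬p8 is true.
  20. {¬p3, ¬p11} — ¬p3 is true.
  21. {¬p4, p11} — p11 is true.
  22. {¬p5, ¬p8, p10} — ¬p8 is true.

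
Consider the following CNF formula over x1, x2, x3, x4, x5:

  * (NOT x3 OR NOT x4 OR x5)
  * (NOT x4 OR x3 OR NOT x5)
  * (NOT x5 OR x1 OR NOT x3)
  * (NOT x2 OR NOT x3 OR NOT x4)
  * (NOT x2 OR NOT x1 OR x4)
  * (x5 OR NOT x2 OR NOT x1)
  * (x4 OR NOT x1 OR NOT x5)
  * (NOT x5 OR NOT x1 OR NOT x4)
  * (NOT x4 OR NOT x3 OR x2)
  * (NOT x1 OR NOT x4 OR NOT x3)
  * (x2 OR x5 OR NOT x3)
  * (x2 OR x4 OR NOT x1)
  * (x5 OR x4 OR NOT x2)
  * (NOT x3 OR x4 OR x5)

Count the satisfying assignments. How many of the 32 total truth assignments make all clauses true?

The models are:
  x1=F x2=F x3=F x4=F x5=F
  x1=F x2=F x3=F x4=F x5=T
  x1=F x2=F x3=F x4=T x5=F
  x1=F x2=T x3=F x4=F x5=T
  x1=F x2=T x3=F x4=T x5=F
  x1=T x2=F x3=F x4=T x5=F
That's 6 in total.

6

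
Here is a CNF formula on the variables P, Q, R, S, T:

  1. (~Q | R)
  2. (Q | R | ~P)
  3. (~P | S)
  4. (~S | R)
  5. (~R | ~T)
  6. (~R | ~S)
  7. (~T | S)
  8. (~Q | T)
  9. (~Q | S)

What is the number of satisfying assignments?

2

Satisfying assignments:
  P=F Q=F R=F S=F T=F
  P=F Q=F R=T S=F T=F
That's 2 in total.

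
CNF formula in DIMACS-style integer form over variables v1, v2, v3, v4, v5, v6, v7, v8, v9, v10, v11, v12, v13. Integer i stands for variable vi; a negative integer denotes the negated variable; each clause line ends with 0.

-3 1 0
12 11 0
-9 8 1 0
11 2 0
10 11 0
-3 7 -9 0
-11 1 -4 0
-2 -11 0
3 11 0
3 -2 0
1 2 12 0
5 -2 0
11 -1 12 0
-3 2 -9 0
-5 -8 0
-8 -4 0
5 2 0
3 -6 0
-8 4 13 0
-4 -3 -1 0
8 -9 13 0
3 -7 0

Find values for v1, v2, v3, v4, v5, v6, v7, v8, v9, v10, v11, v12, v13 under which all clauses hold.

v1=1, v2=1, v3=1, v4=0, v5=1, v6=1, v7=1, v8=0, v9=1, v10=1, v11=0, v12=1, v13=1

v10 occurs only positively in the remaining clauses — set v10 = True.
Pure literal: v12 appears only positively; assign v12 = True.
Try v1 = True.
Branch on v2: take v2 = True.
  then v11 is forced to False.
  then v3 is forced to True.
  then v5 is forced to True.
  then v8 is forced to False.
  then v4 is forced to False.
For the remaining variables, v6 = True, v7 = True, v9 = True, v13 = True works.
Check each clause:
  1. (~v3 | v1) — v1 is true.
  2. (v11 | v12) — v12 is true.
  3. (v1 | v8 | ~v9) — v1 is true.
  4. (v11 | v2) — v2 is true.
  5. (v10 | v11) — v10 is true.
  6. (~v3 | v7 | ~v9) — v7 is true.
  7. (~v4 | ~v11 | v1) — v1 is true.
  8. (~v11 | ~v2) — ~v11 is true.
  9. (v11 | v3) — v3 is true.
  10. (v3 | ~v2) — v3 is true.
  11. (v1 | v2 | v12) — v1 is true.
  12. (~v2 | v5) — v5 is true.
  13. (v11 | v12 | ~v1) — v12 is true.
  14. (~v3 | ~v9 | v2) — v2 is true.
  15. (~v5 | ~v8) — ~v8 is true.
  16. (~v8 | ~v4) — ~v8 is true.
  17. (v5 | v2) — v2 is true.
  18. (v3 | ~v6) — v3 is true.
  19. (v13 | ~v8 | v4) — ~v8 is true.
  20. (~v1 | ~v3 | ~v4) — ~v4 is true.
  21. (~v9 | v13 | v8) — v13 is true.
  22. (v3 | ~v7) — v3 is true.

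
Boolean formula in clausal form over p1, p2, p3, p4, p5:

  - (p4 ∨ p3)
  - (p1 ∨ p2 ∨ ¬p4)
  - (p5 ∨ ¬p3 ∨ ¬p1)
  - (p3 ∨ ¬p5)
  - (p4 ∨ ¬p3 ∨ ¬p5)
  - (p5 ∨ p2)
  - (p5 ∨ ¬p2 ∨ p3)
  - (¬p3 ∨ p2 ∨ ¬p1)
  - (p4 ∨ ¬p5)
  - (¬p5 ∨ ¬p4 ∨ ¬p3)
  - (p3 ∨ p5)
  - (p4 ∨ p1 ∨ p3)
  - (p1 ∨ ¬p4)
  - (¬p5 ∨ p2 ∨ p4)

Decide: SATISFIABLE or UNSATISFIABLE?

Set p1 = False and propagate.
  then p4 is forced to False.
  then p3 is forced to True.
  then p5 is forced to False.
  then p2 is forced to True.
So p1 = False, p2 = True, p3 = True, p4 = False, p5 = False is a satisfying assignment.

SATISFIABLE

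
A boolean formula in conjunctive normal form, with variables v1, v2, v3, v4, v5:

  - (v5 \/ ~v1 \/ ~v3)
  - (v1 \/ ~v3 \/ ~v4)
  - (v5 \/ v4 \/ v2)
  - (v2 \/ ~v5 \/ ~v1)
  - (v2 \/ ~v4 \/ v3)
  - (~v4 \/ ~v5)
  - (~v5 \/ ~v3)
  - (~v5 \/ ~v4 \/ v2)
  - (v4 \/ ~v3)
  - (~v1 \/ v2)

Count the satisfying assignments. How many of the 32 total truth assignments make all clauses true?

Split on v4, then v5.
  v4=1, v5=1: a clause becomes empty — 0.
  v4=1, v5=0: remaining (v1,v2,v3) ∈ {(0,1,0); (1,1,0)} — 2.
  v4=0, v5=1: remaining (v1,v2,v3) ∈ {(0,0,0); (0,1,0); (1,1,0)} — 3.
  v4=0, v5=0: remaining (v1,v2,v3) ∈ {(0,1,0); (1,1,0)} — 2.
Total: 0 + 2 + 3 + 2 = 7.

7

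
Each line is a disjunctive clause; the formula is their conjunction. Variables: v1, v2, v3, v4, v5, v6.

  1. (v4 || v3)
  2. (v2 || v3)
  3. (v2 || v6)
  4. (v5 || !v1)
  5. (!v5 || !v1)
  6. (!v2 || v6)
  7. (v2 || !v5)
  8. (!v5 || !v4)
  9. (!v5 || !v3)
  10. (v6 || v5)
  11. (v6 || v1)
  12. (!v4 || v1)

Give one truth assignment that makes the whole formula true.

v1 = False, v2 = True, v3 = True, v4 = False, v5 = False, v6 = True

Pure literal: v6 appears only positively; assign v6 = True.
Set v1 = False and propagate.
  then v4 is forced to False.
  then v3 is forced to True.
  then v5 is forced to False.
v2 is now unconstrained; take v2 = True.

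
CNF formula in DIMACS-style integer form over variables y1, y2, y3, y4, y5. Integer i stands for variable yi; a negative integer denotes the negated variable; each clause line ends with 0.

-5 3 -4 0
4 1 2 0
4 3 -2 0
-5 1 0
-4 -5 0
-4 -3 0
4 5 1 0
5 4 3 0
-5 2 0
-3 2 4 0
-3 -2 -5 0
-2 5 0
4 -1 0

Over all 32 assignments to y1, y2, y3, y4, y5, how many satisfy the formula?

2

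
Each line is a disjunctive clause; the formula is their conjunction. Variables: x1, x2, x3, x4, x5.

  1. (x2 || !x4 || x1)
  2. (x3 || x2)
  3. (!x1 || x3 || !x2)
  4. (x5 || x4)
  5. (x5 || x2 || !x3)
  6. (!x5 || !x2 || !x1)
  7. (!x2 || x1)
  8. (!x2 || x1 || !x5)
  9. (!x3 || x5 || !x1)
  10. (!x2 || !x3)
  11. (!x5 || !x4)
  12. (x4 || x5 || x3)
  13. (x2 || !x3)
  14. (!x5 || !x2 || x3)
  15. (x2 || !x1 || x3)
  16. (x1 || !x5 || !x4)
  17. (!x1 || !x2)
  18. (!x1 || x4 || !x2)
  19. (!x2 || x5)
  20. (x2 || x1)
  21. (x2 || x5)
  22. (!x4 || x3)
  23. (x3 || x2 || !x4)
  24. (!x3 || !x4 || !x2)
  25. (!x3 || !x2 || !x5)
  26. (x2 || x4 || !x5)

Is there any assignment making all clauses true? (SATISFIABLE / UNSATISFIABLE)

UNSATISFIABLE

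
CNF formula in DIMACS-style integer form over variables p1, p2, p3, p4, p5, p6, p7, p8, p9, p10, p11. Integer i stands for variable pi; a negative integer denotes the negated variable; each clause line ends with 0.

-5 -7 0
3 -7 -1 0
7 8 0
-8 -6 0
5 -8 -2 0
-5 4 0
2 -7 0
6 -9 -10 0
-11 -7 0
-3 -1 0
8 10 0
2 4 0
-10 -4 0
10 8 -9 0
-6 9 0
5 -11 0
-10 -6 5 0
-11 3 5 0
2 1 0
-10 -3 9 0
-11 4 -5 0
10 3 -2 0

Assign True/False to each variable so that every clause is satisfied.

p1 = False, p2 = True, p3 = True, p4 = True, p5 = True, p6 = False, p7 = False, p8 = True, p9 = False, p10 = False, p11 = False

Check each clause:
  1. (¬p5 ∨ ¬p7) — ¬p7 is true.
  2. (p3 ∨ ¬p1 ∨ ¬p7) — ¬p7 is true.
  3. (p8 ∨ p7) — p8 is true.
  4. (¬p8 ∨ ¬p6) — ¬p6 is true.
  5. (p5 ∨ ¬p8 ∨ ¬p2) — p5 is true.
  6. (p4 ∨ ¬p5) — p4 is true.
  7. (p2 ∨ ¬p7) — ¬p7 is true.
  8. (¬p9 ∨ ¬p10 ∨ p6) — ¬p9 is true.
  9. (¬p7 ∨ ¬p11) — ¬p7 is true.
  10. (¬p3 ∨ ¬p1) — ¬p1 is true.
  11. (p8 ∨ p10) — p8 is true.
  12. (p2 ∨ p4) — p2 is true.
  13. (¬p4 ∨ ¬p10) — ¬p10 is true.
  14. (p8 ∨ ¬p9 ∨ p10) — p8 is true.
  15. (¬p6 ∨ p9) — ¬p6 is true.
  16. (¬p11 ∨ p5) — ¬p11 is true.
  17. (p5 ∨ ¬p6 ∨ ¬p10) — ¬p6 is true.
  18. (p3 ∨ p5 ∨ ¬p11) — ¬p11 is true.
  19. (p1 ∨ p2) — p2 is true.
  20. (¬p10 ∨ p9 ∨ ¬p3) — ¬p10 is true.
  21. (¬p11 ∨ p4 ∨ ¬p5) — p4 is true.
  22. (p10 ∨ ¬p2 ∨ p3) — p3 is true.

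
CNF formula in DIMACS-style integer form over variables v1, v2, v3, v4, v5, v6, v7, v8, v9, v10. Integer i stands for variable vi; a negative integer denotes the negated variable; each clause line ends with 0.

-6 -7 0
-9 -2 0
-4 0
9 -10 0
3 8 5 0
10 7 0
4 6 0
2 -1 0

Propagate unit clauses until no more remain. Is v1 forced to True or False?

False

(~v4) is a unit clause: v4 = False.
(v4 | v6) with v4 = False leaves only v6, so v6 = True.
From (~v7 | ~v6) and v6 = True: v7 = False.
(v10 | v7): since v7 = False, the clause reduces to (v10). v10 = True.
From (v9 | ~v10) and v10 = True: v9 = True.
In (~v2 | ~v9), ~v9 is now false; ~v2 must hold, so v2 = False.
From (v2 | ~v1) and v2 = False: v1 = False.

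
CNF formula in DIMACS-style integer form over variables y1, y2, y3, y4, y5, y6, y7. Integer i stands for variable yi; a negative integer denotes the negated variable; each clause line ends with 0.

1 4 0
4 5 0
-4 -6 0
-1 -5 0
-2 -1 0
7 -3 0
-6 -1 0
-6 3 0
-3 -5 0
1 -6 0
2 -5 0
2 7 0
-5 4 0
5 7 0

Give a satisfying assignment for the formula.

y6 occurs only negated in the remaining clauses — set y6 = False.
y7 occurs only positively in the remaining clauses — set y7 = True.
Branch on y1: take y1 = False.
  then y4 is forced to True.
Try y2 = False.
  then y5 is forced to False.
y3 is now unconstrained; take y3 = True.

y1 = 0, y2 = 0, y3 = 1, y4 = 1, y5 = 0, y6 = 0, y7 = 1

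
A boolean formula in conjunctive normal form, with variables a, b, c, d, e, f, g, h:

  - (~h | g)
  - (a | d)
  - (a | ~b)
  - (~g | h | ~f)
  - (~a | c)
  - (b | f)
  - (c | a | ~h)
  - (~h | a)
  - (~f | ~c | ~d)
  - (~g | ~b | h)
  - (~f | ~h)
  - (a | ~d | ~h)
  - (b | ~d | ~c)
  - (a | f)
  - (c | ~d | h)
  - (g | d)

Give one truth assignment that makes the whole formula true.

a = T, b = T, c = T, d = T, e = F, f = F, g = F, h = F

Check each clause:
  1. (g | ~h) — ~h is true.
  2. (d | a) — a is true.
  3. (~b | a) — a is true.
  4. (h | ~f | ~g) — ~g is true.
  5. (~a | c) — c is true.
  6. (f | b) — b is true.
  7. (~h | c | a) — ~h is true.
  8. (~h | a) — ~h is true.
  9. (~d | ~c | ~f) — ~f is true.
  10. (h | ~b | ~g) — ~g is true.
  11. (~f | ~h) — ~h is true.
  12. (a | ~h | ~d) — ~h is true.
  13. (b | ~d | ~c) — b is true.
  14. (a | f) — a is true.
  15. (c | h | ~d) — c is true.
  16. (d | g) — d is true.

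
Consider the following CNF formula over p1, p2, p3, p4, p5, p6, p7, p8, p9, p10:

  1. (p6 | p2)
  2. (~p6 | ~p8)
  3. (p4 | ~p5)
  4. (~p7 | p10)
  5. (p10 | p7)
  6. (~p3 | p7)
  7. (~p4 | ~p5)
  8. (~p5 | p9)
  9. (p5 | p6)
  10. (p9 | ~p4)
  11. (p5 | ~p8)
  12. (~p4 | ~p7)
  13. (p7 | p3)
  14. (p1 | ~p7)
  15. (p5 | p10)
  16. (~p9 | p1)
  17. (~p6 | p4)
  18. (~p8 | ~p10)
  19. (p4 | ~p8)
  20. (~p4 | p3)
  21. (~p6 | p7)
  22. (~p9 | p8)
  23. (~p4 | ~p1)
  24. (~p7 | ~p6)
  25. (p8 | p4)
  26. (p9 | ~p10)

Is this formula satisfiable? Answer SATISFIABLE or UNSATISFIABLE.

UNSATISFIABLE

p4 = True:
  propagation gives p5=False, p6=True, p8=False, p9=True; an empty clause results — contradiction.
p4 = False:
  propagation gives p5=False, p6=True; an empty clause results — contradiction.
Every branch closes, so no satisfying assignment exists.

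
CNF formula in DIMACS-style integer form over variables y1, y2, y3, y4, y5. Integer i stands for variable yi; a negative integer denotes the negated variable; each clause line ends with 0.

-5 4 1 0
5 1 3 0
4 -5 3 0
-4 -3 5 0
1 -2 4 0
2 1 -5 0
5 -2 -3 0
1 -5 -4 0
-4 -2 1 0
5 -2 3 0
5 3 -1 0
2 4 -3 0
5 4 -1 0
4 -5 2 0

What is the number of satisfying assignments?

5

The models are:
  y1=T y2=F y3=F y4=T y5=T
  y1=T y2=F y3=T y4=T y5=T
  y1=T y2=T y3=F y4=T y5=T
  y1=T y2=T y3=T y4=F y5=T
  y1=T y2=T y3=T y4=T y5=T
Count: 5.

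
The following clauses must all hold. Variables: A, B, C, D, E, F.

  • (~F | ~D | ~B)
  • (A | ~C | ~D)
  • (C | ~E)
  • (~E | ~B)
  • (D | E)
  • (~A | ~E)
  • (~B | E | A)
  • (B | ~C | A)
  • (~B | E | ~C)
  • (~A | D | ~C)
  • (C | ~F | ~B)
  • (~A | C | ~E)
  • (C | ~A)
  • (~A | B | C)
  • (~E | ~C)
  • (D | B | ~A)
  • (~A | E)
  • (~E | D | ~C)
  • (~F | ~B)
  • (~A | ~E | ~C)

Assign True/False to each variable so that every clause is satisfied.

A = 0, B = 0, C = 0, D = 1, E = 0, F = 1

Branch on A: take A = False.
Branch on B: take B = False.
  then C is forced to False.
  then E is forced to False.
  then D is forced to True.
F is now unconstrained; take F = True.
Every clause has at least one true literal under this assignment.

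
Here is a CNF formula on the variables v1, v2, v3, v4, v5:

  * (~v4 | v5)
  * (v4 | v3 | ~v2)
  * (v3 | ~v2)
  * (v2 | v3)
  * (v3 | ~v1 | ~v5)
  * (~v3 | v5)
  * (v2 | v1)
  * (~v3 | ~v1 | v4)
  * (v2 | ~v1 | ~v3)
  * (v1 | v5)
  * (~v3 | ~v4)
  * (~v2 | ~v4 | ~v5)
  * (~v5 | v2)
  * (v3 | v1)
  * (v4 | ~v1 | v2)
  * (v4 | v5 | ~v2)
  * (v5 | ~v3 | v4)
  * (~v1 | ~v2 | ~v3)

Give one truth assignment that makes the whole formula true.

v1=F, v2=T, v3=T, v4=F, v5=T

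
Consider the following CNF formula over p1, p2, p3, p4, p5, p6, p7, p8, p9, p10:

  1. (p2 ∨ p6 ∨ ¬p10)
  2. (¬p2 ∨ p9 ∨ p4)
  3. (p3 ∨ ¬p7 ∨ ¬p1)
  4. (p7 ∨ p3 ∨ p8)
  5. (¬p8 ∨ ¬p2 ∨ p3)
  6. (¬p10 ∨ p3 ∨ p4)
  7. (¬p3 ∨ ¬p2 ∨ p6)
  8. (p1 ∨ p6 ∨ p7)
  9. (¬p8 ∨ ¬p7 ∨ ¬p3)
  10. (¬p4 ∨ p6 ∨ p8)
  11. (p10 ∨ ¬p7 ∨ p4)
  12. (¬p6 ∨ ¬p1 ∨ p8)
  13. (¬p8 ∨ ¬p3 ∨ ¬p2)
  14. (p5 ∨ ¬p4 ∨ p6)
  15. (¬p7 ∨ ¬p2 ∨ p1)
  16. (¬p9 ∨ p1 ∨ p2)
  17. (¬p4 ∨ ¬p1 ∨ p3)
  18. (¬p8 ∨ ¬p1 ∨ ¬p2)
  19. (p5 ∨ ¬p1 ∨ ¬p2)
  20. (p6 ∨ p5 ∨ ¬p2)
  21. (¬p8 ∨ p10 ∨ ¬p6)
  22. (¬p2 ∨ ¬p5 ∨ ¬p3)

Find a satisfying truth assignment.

p1 = F  p2 = F  p3 = T  p4 = T  p5 = F  p6 = T  p7 = F  p8 = F  p9 = F  p10 = F

Try p1 = False.
Try p2 = False.
  then p9 is forced to False.
For the remaining variables, p3 = True, p4 = True, p5 = False, p6 = True, p7 = False, p8 = False, p10 = False works.
Every clause has at least one true literal under this assignment.
Check each clause:
  1. (¬p10 ∨ p2 ∨ p6) — p6 is true.
  2. (p4 ∨ ¬p2 ∨ p9) — p4 is true.
  3. (¬p7 ∨ ¬p1 ∨ p3) — ¬p7 is true.
  4. (p3 ∨ p7 ∨ p8) — p3 is true.
  5. (¬p2 ∨ p3 ∨ ¬p8) — ¬p8 is true.
  6. (¬p10 ∨ p3 ∨ p4) — p3 is true.
  7. (¬p3 ∨ p6 ∨ ¬p2) — p6 is true.
  8. (p7 ∨ p6 ∨ p1) — p6 is true.
  9. (¬p7 ∨ ¬p3 ∨ ¬p8) — ¬p8 is true.
  10. (¬p4 ∨ p6 ∨ p8) — p6 is true.
  11. (¬p7 ∨ p4 ∨ p10) — ¬p7 is true.
  12. (¬p1 ∨ p8 ∨ ¬p6) — ¬p1 is true.
  13. (¬p8 ∨ ¬p2 ∨ ¬p3) — ¬p8 is true.
  14. (p5 ∨ p6 ∨ ¬p4) — p6 is true.
  15. (p1 ∨ ¬p2 ∨ ¬p7) — ¬p7 is true.
  16. (p2 ∨ ¬p9 ∨ p1) — ¬p9 is true.
  17. (p3 ∨ ¬p4 ∨ ¬p1) — p3 is true.
  18. (¬p8 ∨ ¬p2 ∨ ¬p1) — ¬p8 is true.
  19. (¬p2 ∨ p5 ∨ ¬p1) — ¬p2 is true.
  20. (p5 ∨ p6 ∨ ¬p2) — ¬p2 is true.
  21. (p10 ∨ ¬p6 ∨ ¬p8) — ¬p8 is true.
  22. (¬p3 ∨ ¬p2 ∨ ¬p5) — ¬p5 is true.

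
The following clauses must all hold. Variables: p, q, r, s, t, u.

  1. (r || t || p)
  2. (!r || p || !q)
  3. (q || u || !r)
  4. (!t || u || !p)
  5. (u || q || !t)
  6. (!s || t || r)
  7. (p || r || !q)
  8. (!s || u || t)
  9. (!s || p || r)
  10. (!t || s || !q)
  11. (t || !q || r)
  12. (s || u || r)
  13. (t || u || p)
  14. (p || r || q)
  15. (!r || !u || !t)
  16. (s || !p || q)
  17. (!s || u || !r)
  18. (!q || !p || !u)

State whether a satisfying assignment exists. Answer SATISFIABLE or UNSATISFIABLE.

SATISFIABLE

Try p = True.
The remaining clauses are satisfied by q = False, r = True, s = True, t = False, u = True.
So p=T, q=F, r=T, s=T, t=F, u=T is a satisfying assignment.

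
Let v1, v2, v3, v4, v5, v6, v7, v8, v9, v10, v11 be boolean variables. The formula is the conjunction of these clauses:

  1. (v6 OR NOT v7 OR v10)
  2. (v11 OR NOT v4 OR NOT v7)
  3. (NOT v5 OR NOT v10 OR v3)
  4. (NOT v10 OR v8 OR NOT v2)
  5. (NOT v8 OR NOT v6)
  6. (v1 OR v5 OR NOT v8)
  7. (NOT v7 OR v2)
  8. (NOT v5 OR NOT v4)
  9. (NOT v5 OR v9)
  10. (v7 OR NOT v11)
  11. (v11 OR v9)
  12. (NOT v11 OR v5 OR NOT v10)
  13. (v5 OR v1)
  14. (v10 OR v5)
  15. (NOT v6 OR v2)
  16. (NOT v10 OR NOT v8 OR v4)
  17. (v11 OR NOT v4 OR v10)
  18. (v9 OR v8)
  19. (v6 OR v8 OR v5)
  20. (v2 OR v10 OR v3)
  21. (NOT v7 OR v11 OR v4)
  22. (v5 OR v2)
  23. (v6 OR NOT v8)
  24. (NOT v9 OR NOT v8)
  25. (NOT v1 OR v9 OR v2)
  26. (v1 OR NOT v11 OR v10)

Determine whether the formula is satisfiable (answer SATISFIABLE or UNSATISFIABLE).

Branch on v1: take v1 = True.
For the remaining variables, v2 = True, v3 = False, v4 = False, v5 = True, v6 = True, v7 = False, v8 = False, v9 = True, v10 = False, v11 = False works.
Every clause has at least one true literal under this assignment.
So v1 = True, v2 = True, v3 = False, v4 = False, v5 = True, v6 = True, v7 = False, v8 = False, v9 = True, v10 = False, v11 = False is a satisfying assignment.

SATISFIABLE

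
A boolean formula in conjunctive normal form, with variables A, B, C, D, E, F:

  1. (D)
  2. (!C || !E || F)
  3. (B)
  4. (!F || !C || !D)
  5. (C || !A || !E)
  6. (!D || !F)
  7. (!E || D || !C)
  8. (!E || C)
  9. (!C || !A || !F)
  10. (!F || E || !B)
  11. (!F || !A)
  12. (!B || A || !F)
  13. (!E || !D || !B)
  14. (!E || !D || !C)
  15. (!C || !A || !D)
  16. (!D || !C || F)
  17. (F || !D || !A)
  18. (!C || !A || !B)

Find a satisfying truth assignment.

A=F, B=T, C=F, D=T, E=F, F=F

Check each clause:
  1. (D) — D is true.
  2. (!E || F || !C) — !E is true.
  3. (B) — B is true.
  4. (!F || !C || !D) — !F is true.
  5. (C || !E || !A) — !A is true.
  6. (!D || !F) — !F is true.
  7. (!C || D || !E) — !E is true.
  8. (C || !E) — !E is true.
  9. (!F || !C || !A) — !F is true.
  10. (!F || !B || E) — !F is true.
  11. (!A || !F) — !F is true.
  12. (!F || A || !B) — !F is true.
  13. (!E || !D || !B) — !E is true.
  14. (!C || !D || !E) — !E is true.
  15. (!D || !C || !A) — !C is true.
  16. (!C || !D || F) — !C is true.
  17. (!A || F || !D) — !A is true.
  18. (!C || !B || !A) — !C is true.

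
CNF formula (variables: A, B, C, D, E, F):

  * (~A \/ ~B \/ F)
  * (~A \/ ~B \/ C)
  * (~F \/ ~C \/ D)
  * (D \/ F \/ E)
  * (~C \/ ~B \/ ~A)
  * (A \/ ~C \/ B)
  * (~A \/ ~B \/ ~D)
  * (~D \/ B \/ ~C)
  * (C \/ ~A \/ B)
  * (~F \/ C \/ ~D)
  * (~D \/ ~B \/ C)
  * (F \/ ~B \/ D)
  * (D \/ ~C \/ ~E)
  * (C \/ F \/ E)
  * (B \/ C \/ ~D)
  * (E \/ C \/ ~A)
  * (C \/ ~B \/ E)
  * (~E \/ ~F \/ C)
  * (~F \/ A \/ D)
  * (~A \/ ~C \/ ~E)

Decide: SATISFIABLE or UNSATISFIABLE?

SATISFIABLE

Branch on A: take A = False.
For the remaining variables, B = True, C = True, D = True, E = True, F = False works.
So A=F, B=T, C=T, D=T, E=T, F=F is a satisfying assignment.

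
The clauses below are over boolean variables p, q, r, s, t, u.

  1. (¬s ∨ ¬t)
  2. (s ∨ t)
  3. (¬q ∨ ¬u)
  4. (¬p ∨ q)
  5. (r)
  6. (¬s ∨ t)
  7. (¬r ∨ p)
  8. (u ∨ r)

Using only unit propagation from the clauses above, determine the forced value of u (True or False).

False

(r) stands alone — r = True.
(p ∨ ¬r) with r = True leaves only p, so p = True.
From (¬p ∨ q) and p = True: q = True.
From (¬q ∨ ¬u) and q = True: u = False.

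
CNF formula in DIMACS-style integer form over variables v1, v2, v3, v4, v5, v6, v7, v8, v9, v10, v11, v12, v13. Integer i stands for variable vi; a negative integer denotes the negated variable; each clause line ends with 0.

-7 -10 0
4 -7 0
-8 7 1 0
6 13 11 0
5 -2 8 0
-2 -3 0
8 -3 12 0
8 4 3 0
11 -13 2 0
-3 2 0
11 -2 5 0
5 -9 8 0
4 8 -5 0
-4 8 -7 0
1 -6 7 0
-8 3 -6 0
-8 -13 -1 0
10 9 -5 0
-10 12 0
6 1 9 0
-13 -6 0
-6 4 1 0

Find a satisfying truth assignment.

v1=False, v2=False, v3=False, v4=True, v5=True, v6=False, v7=False, v8=False, v9=True, v10=False, v11=True, v12=False, v13=True

Pure literal: v11 appears only positively; assign v11 = True.
Branch on v1: take v1 = False.
Branch on v2: take v2 = False.
  then v3 is forced to False.
For the remaining variables, v4 = True, v5 = True, v6 = False, v7 = False, v8 = False, v9 = True, v10 = False, v12 = False, v13 = True works.
Every clause has at least one true literal under this assignment.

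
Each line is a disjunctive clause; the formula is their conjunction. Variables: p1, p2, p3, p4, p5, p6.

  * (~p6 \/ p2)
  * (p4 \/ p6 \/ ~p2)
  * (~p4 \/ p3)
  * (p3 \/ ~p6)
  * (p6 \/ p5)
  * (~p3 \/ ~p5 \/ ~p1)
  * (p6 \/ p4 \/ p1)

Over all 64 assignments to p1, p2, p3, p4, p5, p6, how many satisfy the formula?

9

Split on p6, then p3.
  p6=T, p3=T: p4 free; 3 ways for (p1,p2,p5) × 2^1 = 6.
  p6=T, p3=F: a clause becomes empty — 0.
  p6=F, p3=T: remaining (p1,p2,p4,p5) ∈ {(F,F,T,T); (F,T,T,T)} — 2.
  p6=F, p3=F: remaining (p1,p2,p4,p5) ∈ {(T,F,F,T)} — 1.
Total: 6 + 0 + 2 + 1 = 9.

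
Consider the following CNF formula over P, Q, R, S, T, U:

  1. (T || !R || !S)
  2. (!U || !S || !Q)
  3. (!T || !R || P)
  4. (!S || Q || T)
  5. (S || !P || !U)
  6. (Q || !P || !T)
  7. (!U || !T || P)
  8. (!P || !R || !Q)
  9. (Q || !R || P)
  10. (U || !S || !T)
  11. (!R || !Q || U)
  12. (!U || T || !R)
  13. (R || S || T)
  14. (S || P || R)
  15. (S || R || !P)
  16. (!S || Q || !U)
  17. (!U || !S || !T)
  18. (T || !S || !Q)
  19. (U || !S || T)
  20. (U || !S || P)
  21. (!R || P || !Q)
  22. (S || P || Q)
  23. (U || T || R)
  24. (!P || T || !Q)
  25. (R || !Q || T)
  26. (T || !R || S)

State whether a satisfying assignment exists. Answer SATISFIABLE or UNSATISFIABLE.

UNSATISFIABLE

S = True:
  T = True:
    propagation gives U=True; an empty clause results — contradiction.
  T = False:
    propagation gives R=False, Q=True; an empty clause results — contradiction.
S = False:
  R = True:
    propagation gives T=True, P=True, U=False, Q=True; an empty clause results — contradiction.
  R = False:
    propagation gives T=True, P=True; an empty clause results — contradiction.
Every branch closes, so no satisfying assignment exists.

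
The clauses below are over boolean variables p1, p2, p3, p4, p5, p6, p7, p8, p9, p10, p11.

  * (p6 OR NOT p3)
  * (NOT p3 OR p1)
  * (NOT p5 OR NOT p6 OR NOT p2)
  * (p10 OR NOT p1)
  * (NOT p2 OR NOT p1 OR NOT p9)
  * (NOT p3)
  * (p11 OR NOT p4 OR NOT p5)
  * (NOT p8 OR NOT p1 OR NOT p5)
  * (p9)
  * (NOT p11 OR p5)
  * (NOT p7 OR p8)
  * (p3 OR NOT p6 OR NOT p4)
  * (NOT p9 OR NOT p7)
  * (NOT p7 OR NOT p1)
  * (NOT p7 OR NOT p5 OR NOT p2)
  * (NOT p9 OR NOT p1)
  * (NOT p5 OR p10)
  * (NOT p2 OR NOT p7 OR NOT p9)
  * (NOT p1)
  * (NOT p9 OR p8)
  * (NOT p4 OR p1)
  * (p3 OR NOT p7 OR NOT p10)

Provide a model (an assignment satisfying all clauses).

p1=False  p2=False  p3=False  p4=False  p5=False  p6=True  p7=False  p8=True  p9=True  p10=False  p11=False

Check each clause:
  1. (p6 OR NOT p3) — NOT p3 is true.
  2. (p1 OR NOT p3) — NOT p3 is true.
  3. (NOT p2 OR NOT p6 OR NOT p5) — NOT p5 is true.
  4. (NOT p1 OR p10) — NOT p1 is true.
  5. (NOT p2 OR NOT p1 OR NOT p9) — NOT p1 is true.
  6. (NOT p3) — NOT p3 is true.
  7. (NOT p4 OR p11 OR NOT p5) — NOT p4 is true.
  8. (NOT p1 OR NOT p8 OR NOT p5) — NOT p5 is true.
  9. (p9) — p9 is true.
  10. (p5 OR NOT p11) — NOT p11 is true.
  11. (NOT p7 OR p8) — p8 is true.
  12. (NOT p4 OR p3 OR NOT p6) — NOT p4 is true.
  13. (NOT p7 OR NOT p9) — NOT p7 is true.
  14. (NOT p7 OR NOT p1) — NOT p7 is true.
  15. (NOT p5 OR NOT p7 OR NOT p2) — NOT p7 is true.
  16. (NOT p1 OR NOT p9) — NOT p1 is true.
  17. (NOT p5 OR p10) — NOT p5 is true.
  18. (NOT p2 OR NOT p9 OR NOT p7) — NOT p7 is true.
  19. (NOT p1) — NOT p1 is true.
  20. (p8 OR NOT p9) — p8 is true.
  21. (NOT p4 OR p1) — NOT p4 is true.
  22. (NOT p7 OR p3 OR NOT p10) — NOT p7 is true.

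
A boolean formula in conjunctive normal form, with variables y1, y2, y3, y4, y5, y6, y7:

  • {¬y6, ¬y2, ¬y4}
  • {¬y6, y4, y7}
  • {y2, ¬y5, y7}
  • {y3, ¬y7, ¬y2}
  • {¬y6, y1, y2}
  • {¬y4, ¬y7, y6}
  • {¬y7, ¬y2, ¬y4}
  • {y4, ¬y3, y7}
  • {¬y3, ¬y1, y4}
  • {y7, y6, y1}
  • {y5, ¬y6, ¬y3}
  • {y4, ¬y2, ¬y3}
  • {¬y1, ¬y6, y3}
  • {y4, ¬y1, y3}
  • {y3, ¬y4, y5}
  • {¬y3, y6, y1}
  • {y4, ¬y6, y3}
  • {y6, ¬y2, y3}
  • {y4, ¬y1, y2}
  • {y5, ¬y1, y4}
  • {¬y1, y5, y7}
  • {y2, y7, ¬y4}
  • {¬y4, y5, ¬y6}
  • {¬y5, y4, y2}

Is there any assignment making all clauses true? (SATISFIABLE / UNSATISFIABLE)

Set y1 = False and propagate.
The remaining clauses are satisfied by y2 = False, y3 = False, y4 = False, y5 = False, y6 = False, y7 = True.
So y1 = 0, y2 = 0, y3 = 0, y4 = 0, y5 = 0, y6 = 0, y7 = 1 is a satisfying assignment.

SATISFIABLE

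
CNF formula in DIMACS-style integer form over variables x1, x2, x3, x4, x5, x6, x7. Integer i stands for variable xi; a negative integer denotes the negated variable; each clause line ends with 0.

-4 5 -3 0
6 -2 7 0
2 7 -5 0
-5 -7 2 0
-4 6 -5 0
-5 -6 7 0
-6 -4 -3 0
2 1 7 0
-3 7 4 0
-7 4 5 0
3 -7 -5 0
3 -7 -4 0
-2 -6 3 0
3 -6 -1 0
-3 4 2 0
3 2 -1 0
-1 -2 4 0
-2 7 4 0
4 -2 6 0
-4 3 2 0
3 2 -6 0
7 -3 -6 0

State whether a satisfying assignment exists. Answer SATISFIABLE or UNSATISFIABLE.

Try x1 = False.
Set x2 = True and propagate.
The remaining clauses are satisfied by x3 = True, x4 = False, x5 = True, x6 = True, x7 = True.
Every clause has at least one true literal under this assignment.
So x1 = 0, x2 = 1, x3 = 1, x4 = 0, x5 = 1, x6 = 1, x7 = 1 is a satisfying assignment.

SATISFIABLE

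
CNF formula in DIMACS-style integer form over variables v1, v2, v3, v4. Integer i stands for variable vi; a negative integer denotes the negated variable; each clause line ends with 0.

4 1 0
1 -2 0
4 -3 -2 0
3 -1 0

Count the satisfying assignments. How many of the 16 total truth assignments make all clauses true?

5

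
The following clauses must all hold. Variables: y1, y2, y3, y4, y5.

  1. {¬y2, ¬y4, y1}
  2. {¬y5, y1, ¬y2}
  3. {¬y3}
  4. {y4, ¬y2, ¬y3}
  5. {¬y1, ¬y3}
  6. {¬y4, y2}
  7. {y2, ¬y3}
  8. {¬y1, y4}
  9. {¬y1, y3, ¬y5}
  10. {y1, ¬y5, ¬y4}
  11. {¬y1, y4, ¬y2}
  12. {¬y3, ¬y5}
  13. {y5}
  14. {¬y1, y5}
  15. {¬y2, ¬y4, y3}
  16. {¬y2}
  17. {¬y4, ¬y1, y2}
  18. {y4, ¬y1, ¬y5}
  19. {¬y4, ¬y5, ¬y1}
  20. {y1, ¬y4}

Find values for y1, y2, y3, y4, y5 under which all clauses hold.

y1=0, y2=0, y3=0, y4=0, y5=1

(¬y3) is a unit clause, so y3 = False.
Unit propagation: (y5) forces y5 = True.
(¬y1) is a unit clause, so y1 = False.
Unit propagation: (¬y2) forces y2 = False.
Unit propagation: (¬y4) forces y4 = False.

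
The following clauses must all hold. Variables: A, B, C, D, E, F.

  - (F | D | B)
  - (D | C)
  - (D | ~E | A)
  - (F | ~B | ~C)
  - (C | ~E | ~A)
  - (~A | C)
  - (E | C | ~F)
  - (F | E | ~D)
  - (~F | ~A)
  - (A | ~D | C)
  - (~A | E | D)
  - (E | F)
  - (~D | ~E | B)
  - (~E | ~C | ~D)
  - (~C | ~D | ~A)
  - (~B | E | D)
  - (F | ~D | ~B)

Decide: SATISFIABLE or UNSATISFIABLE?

Branch on A: take A = False.
Try B = True.
Branch on C: take C = True.
  then F is forced to True.
For the remaining variables, D = True, E = False works.
Every clause has at least one true literal under this assignment.
So A=0, B=1, C=1, D=1, E=0, F=1 is a satisfying assignment.

SATISFIABLE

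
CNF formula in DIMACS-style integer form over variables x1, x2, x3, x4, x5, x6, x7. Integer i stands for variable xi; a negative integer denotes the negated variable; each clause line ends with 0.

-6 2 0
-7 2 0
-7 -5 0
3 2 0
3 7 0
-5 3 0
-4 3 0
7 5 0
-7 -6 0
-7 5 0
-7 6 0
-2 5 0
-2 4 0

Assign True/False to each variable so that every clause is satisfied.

x3 occurs only positively in the remaining clauses — set x3 = True.
Branch on x2: take x2 = True.
  then x5 is forced to True.
  then x7 is forced to False.
  then x4 is forced to True.
x1, x6 are now unconstrained; take x1 = True, x6 = True.
Every clause has at least one true literal under this assignment.

x1=T, x2=T, x3=T, x4=T, x5=T, x6=T, x7=F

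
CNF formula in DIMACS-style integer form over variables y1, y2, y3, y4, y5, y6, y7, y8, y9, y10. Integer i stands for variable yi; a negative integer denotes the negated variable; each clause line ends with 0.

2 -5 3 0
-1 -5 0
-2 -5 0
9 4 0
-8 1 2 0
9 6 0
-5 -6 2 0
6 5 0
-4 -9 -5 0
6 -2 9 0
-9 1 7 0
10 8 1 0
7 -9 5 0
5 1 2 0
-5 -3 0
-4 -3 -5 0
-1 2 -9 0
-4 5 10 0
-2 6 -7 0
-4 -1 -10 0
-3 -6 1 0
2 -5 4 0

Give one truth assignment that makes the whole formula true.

y1 = F, y2 = T, y3 = F, y4 = T, y5 = F, y6 = T, y7 = F, y8 = T, y9 = F, y10 = T

Check each clause:
  1. (y3 | y2 | ~y5) — y2 is true.
  2. (~y1 | ~y5) — ~y5 is true.
  3. (~y5 | ~y2) — ~y5 is true.
  4. (y4 | y9) — y4 is true.
  5. (y1 | y2 | ~y8) — y2 is true.
  6. (y9 | y6) — y6 is true.
  7. (y2 | ~y5 | ~y6) — y2 is true.
  8. (y5 | y6) — y6 is true.
  9. (~y9 | ~y4 | ~y5) — ~y5 is true.
  10. (y9 | ~y2 | y6) — y6 is true.
  11. (y7 | y1 | ~y9) — ~y9 is true.
  12. (y1 | y8 | y10) — y8 is true.
  13. (~y9 | y5 | y7) — ~y9 is true.
  14. (y5 | y1 | y2) — y2 is true.
  15. (~y3 | ~y5) — ~y5 is true.
  16. (~y3 | ~y4 | ~y5) — ~y5 is true.
  17. (~y9 | ~y1 | y2) — y2 is true.
  18. (y5 | y10 | ~y4) — y10 is true.
  19. (~y2 | ~y7 | y6) — ~y7 is true.
  20. (~y10 | ~y1 | ~y4) — ~y1 is true.
  21. (~y3 | ~y6 | y1) — ~y3 is true.
  22. (~y5 | y2 | y4) — y2 is true.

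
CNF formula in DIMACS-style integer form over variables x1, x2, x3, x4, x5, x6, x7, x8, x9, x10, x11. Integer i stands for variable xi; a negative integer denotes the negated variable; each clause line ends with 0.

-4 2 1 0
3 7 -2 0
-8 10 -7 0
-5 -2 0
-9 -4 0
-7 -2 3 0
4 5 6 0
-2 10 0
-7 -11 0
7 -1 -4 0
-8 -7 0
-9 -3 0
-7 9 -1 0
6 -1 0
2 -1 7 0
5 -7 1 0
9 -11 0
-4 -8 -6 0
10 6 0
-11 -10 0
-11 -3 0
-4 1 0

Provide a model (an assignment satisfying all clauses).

x1 = 0, x2 = 0, x3 = 1, x4 = 0, x5 = 1, x6 = 1, x7 = 0, x8 = 0, x9 = 0, x10 = 0, x11 = 0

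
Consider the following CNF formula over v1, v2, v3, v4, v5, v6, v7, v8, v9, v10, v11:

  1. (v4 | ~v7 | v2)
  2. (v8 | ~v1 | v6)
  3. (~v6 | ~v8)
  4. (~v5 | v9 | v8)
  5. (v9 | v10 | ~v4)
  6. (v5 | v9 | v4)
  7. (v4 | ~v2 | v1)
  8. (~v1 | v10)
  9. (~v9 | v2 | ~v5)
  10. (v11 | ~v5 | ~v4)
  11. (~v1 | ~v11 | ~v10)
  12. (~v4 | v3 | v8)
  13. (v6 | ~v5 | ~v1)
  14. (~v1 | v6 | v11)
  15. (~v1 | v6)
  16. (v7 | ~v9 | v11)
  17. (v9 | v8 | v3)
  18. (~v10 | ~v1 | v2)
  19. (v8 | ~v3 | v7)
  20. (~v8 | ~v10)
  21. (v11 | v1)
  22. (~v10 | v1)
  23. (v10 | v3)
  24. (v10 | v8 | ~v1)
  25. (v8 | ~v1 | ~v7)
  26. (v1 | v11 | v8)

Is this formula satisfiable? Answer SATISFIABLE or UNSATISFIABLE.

SATISFIABLE

Set v1 = False and propagate.
  then v11 is forced to True.
  then v10 is forced to False.
  then v3 is forced to True.
Try v2 = False.
Branch on v4: take v4 = True.
  then v9 is forced to True.
  then v5 is forced to False.
The remaining clauses are satisfied by v6 = True, v7 = True, v8 = False.
So v1=False, v2=False, v3=True, v4=True, v5=False, v6=True, v7=True, v8=False, v9=True, v10=False, v11=True is a satisfying assignment.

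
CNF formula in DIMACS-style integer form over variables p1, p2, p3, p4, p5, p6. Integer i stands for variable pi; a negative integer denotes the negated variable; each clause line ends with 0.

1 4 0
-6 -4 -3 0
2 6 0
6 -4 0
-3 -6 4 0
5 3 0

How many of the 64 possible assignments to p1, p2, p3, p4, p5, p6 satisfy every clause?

Split on p4, then p6.
  p4=T, p6=T: remaining (p1,p2,p3,p5) ∈ {(F,F,F,T); (F,T,F,T); (T,F,F,T); (T,T,F,T)} — 4.
  p4=T, p6=F: a clause becomes empty — 0.
  p4=F, p6=T: remaining (p1,p2,p3,p5) ∈ {(T,F,F,T); (T,T,F,T)} — 2.
  p4=F, p6=F: remaining (p1,p2,p3,p5) ∈ {(T,T,F,T); (T,T,T,F); (T,T,T,T)} — 3.
Total: 4 + 0 + 2 + 3 = 9.

9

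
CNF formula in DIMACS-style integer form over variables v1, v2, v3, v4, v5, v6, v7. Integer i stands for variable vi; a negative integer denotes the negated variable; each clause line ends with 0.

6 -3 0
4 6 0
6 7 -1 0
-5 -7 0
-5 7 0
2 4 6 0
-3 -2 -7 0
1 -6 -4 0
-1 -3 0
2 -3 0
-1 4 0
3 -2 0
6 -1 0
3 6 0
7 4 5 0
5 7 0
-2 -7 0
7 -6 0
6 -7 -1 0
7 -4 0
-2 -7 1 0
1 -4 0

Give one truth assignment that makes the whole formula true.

v1 = T, v2 = F, v3 = F, v4 = T, v5 = F, v6 = T, v7 = T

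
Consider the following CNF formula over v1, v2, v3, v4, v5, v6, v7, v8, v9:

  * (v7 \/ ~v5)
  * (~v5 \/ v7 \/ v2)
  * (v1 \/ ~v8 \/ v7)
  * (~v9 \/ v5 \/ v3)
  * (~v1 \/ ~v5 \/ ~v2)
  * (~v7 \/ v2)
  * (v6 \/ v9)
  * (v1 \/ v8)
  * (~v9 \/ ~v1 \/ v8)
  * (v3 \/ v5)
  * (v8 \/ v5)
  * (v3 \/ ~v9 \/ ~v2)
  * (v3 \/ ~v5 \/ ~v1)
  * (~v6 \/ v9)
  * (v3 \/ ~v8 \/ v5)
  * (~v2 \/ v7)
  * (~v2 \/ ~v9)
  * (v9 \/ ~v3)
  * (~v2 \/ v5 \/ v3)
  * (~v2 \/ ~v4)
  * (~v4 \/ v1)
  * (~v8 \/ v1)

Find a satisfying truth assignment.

Set v1 = True and propagate.
Set v2 = False and propagate.
  then v7 is forced to False.
  then v5 is forced to False.
  then v3 is forced to True.
  then v8 is forced to True.
  then v9 is forced to True.
v4, v6 are now unconstrained; take v4 = True, v6 = False.
Every clause has at least one true literal under this assignment.

v1 = T, v2 = F, v3 = T, v4 = T, v5 = F, v6 = F, v7 = F, v8 = T, v9 = T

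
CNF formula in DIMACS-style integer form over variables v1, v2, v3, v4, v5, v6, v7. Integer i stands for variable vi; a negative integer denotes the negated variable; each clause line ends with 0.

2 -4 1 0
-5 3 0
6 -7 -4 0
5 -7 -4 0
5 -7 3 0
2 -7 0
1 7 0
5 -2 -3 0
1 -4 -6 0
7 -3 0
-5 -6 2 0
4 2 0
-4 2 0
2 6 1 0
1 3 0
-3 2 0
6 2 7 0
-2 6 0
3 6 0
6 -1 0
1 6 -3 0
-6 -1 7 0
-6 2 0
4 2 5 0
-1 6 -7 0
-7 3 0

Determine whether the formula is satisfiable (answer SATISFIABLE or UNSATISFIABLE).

SATISFIABLE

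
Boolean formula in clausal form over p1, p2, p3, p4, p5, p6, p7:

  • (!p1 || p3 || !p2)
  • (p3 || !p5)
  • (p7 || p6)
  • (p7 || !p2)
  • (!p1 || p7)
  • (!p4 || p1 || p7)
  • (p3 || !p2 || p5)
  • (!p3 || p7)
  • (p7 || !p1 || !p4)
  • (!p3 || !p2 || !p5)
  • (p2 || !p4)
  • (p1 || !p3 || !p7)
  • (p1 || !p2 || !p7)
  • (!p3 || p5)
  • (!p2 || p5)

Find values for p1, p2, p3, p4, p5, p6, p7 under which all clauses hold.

Pure literal: p4 appears only negated; assign p4 = False.
Try p1 = True.
  then p7 is forced to True.
The remaining clauses are satisfied by p2 = False, p3 = False, p5 = False, p6 = False.
Check each clause:
  1. (p3 || !p1 || !p2) — !p2 is true.
  2. (p3 || !p5) — !p5 is true.
  3. (p7 || p6) — p7 is true.
  4. (p7 || !p2) — !p2 is true.
  5. (!p1 || p7) — p7 is true.
  6. (!p4 || p7 || p1) — p1 is true.
  7. (p3 || p5 || !p2) — !p2 is true.
  8. (!p3 || p7) — !p3 is true.
  9. (!p1 || !p4 || p7) — !p4 is true.
  10. (!p3 || !p5 || !p2) — !p5 is true.
  11. (p2 || !p4) — !p4 is true.
  12. (!p3 || !p7 || p1) — !p3 is true.
  13. (!p7 || p1 || !p2) — p1 is true.
  14. (p5 || !p3) — !p3 is true.
  15. (!p2 || p5) — !p2 is true.

p1=True, p2=False, p3=False, p4=False, p5=False, p6=False, p7=True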